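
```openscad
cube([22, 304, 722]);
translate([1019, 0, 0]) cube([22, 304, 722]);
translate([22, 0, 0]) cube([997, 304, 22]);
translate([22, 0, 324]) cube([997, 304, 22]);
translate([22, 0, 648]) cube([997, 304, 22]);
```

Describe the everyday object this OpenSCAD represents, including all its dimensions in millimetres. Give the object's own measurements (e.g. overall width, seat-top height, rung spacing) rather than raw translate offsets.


An open bookshelf. Two side panels, each 22 mm thick, 304 mm deep and 722 mm tall, stand 1041 mm apart (outside-to-outside). Between them sit 3 shelves, each 22 mm thick and 304 mm deep, spanning the full gap between the sides. The bottom shelf rests on the floor (its underside at z = 0) and the clear gap between one shelf's top and the next shelf's underside is 302 mm.


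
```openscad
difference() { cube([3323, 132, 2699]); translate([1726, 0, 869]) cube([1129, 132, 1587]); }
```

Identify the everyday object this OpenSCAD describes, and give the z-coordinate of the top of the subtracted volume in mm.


A wall with a window opening. The window head height is 2456 mm.

A wall with a rectangular opening subtracted — a window. Sill at z = 869, opening 1587 mm tall, so the head is at 869 + 1587 = 2456 mm.


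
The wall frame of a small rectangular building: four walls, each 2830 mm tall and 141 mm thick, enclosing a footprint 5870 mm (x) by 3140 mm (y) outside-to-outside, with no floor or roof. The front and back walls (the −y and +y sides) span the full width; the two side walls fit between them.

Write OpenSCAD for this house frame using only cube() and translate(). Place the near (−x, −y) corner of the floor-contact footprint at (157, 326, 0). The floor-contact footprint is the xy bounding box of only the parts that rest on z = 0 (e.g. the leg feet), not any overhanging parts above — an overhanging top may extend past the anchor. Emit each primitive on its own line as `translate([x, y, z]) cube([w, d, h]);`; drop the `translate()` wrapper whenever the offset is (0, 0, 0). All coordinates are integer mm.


translate([157, 326, 0]) cube([5870, 141, 2830]);
translate([157, 3325, 0]) cube([5870, 141, 2830]);
translate([157, 467, 0]) cube([141, 2858, 2830]);
translate([5886, 467, 0]) cube([141, 2858, 2830]);


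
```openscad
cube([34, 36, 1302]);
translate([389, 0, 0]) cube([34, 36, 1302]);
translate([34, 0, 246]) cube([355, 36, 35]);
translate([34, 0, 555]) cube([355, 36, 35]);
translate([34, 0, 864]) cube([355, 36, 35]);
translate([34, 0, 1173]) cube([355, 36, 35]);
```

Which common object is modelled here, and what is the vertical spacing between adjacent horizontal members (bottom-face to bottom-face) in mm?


A ladder. The rung spacing is 309 mm.

Two tall 34×36 posts with 4 short bars between them — a ladder. Adjacent rungs sit at z = 246 and z = 555, so the spacing is 555 − 246 = 309 mm.


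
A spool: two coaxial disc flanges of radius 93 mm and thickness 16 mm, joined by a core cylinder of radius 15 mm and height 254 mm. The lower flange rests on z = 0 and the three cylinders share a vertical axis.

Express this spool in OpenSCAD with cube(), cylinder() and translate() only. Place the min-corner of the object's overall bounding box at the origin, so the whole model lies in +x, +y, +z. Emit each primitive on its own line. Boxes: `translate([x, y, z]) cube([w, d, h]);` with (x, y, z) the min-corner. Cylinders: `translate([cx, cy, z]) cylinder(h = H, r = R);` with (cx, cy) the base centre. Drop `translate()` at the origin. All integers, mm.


translate([93, 93, 0]) cylinder(h = 16, r = 93);
translate([93, 93, 16]) cylinder(h = 254, r = 15);
translate([93, 93, 270]) cylinder(h = 16, r = 93);


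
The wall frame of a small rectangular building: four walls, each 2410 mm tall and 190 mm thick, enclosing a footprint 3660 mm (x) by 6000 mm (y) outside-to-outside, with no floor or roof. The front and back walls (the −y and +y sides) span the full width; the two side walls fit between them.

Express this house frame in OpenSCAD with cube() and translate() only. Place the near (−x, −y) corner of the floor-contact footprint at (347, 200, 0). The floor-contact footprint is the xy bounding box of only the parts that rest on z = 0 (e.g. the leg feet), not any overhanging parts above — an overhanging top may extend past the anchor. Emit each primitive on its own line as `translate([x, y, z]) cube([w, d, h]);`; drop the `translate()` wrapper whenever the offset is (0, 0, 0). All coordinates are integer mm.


translate([347, 200, 0]) cube([3660, 190, 2410]);
translate([347, 6010, 0]) cube([3660, 190, 2410]);
translate([347, 390, 0]) cube([190, 5620, 2410]);
translate([3817, 390, 0]) cube([190, 5620, 2410]);


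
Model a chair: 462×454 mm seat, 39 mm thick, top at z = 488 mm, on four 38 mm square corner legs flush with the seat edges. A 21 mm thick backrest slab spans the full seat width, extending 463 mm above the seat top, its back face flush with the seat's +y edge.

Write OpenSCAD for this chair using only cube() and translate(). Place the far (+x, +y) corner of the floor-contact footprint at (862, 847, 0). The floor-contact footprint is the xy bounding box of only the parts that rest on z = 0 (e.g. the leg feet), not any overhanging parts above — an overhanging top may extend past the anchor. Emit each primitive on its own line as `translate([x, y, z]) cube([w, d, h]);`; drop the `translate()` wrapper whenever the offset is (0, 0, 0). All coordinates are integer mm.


translate([400, 393, 449]) cube([462, 454, 39]);
translate([400, 393, 0]) cube([38, 38, 449]);
translate([824, 393, 0]) cube([38, 38, 449]);
translate([400, 809, 0]) cube([38, 38, 449]);
translate([824, 809, 0]) cube([38, 38, 449]);
translate([400, 826, 488]) cube([462, 21, 463]);


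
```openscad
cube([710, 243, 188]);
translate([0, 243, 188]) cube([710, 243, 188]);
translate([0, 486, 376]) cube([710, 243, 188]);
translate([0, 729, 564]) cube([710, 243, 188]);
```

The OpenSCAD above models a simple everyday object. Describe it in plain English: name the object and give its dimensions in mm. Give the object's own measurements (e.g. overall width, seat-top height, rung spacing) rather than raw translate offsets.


A straight staircase of 4 solid steps. Each step is 710 mm wide (x), 243 mm deep (y, the going) and 188 mm tall (the rise). The first step rests on the floor; each subsequent step sits one going further in +y and one rise higher in +z, directly behind and above the previous step with no overlap.


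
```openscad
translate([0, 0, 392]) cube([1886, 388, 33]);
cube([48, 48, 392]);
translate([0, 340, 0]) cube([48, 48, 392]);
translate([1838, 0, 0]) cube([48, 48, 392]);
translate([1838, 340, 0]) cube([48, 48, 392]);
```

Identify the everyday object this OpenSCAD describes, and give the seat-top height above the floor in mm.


A bench. The seat-top height is 425 mm.

A long slab on four corner posts — a bench. The slab sits at z = 392 with thickness 33, so the top is 392 + 33 = 425 mm.


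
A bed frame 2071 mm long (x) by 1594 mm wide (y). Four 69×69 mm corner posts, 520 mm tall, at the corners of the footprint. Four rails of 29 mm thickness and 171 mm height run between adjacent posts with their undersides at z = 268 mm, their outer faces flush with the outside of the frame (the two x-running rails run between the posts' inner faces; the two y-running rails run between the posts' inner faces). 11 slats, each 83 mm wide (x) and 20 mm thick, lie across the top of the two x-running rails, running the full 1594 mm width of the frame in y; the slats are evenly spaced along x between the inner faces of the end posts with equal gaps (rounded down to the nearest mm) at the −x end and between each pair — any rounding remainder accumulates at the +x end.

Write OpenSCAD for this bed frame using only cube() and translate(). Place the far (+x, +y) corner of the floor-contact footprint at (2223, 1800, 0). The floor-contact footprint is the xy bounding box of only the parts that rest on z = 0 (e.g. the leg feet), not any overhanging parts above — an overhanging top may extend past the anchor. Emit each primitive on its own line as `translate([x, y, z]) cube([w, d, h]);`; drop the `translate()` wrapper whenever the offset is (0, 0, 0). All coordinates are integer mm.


translate([152, 206, 0]) cube([69, 69, 520]);
translate([152, 1731, 0]) cube([69, 69, 520]);
translate([2154, 206, 0]) cube([69, 69, 520]);
translate([2154, 1731, 0]) cube([69, 69, 520]);
translate([221, 206, 268]) cube([1933, 29, 171]);
translate([221, 1771, 268]) cube([1933, 29, 171]);
translate([152, 275, 268]) cube([29, 1456, 171]);
translate([2194, 275, 268]) cube([29, 1456, 171]);
translate([306, 206, 439]) cube([83, 1594, 20]);
translate([474, 206, 439]) cube([83, 1594, 20]);
translate([642, 206, 439]) cube([83, 1594, 20]);
translate([810, 206, 439]) cube([83, 1594, 20]);
translate([978, 206, 439]) cube([83, 1594, 20]);
translate([1146, 206, 439]) cube([83, 1594, 20]);
translate([1314, 206, 439]) cube([83, 1594, 20]);
translate([1482, 206, 439]) cube([83, 1594, 20]);
translate([1650, 206, 439]) cube([83, 1594, 20]);
translate([1818, 206, 439]) cube([83, 1594, 20]);
translate([1986, 206, 439]) cube([83, 1594, 20]);


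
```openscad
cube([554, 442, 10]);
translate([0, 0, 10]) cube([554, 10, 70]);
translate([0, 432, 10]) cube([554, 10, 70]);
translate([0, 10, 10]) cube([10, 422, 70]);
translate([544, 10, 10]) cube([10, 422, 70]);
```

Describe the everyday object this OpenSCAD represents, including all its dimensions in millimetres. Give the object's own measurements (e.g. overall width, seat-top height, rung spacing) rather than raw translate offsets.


An open-topped rectangular box: outside dimensions 554×442×80 mm, with a uniform wall and base thickness of 10 mm. The base is a full 554×442 slab on the floor; four walls sit on top of the base. The front and back walls (the −y and +y sides) span the full width; the two side walls fit between them.


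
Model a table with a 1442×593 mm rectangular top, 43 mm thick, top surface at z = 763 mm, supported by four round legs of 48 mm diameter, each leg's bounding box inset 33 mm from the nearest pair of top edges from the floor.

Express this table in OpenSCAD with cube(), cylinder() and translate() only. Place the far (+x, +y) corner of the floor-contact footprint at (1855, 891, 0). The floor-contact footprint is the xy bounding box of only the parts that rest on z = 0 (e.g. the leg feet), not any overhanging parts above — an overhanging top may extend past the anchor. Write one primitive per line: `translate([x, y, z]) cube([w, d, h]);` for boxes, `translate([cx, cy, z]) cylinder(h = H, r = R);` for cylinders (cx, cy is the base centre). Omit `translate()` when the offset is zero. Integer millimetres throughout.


// leg_h = 763 - 43 = 720
translate([446, 331, 720]) cube([1442, 593, 43]);
translate([503, 388, 0]) cylinder(h = 720, r = 24);
translate([1831, 388, 0]) cylinder(h = 720, r = 24);
translate([503, 867, 0]) cylinder(h = 720, r = 24);
translate([1831, 867, 0]) cylinder(h = 720, r = 24);


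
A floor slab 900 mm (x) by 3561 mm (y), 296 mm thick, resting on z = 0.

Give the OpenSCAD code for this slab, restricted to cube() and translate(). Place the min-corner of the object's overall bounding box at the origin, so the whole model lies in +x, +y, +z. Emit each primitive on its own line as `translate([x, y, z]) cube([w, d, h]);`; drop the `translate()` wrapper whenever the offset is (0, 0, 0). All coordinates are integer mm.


cube([900, 3561, 296]);


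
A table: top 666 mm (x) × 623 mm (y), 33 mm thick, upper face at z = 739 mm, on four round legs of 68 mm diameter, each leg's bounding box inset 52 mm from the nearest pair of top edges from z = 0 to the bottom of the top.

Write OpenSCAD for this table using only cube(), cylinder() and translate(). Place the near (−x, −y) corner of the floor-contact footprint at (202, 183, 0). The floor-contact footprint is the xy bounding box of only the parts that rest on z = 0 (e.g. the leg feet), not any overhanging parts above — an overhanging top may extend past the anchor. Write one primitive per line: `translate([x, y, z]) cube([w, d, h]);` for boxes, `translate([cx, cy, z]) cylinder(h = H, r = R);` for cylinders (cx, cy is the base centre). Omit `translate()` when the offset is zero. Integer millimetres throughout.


translate([150, 131, 706]) cube([666, 623, 33]);
translate([236, 217, 0]) cylinder(h = 706, r = 34);
translate([730, 217, 0]) cylinder(h = 706, r = 34);
translate([236, 668, 0]) cylinder(h = 706, r = 34);
translate([730, 668, 0]) cylinder(h = 706, r = 34);


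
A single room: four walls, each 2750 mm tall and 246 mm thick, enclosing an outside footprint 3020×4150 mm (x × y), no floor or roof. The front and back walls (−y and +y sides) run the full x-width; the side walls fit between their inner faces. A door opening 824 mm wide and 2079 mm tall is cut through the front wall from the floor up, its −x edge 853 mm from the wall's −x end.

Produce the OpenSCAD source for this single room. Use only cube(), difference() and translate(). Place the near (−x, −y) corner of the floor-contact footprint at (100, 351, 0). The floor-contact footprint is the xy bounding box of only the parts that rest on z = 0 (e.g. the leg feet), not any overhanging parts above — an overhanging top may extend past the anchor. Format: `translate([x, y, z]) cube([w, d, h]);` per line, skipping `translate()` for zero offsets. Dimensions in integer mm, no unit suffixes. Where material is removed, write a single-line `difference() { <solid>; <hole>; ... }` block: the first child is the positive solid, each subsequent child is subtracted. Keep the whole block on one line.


difference() { translate([100, 351, 0]) cube([3020, 246, 2750]); translate([953, 351, 0]) cube([824, 246, 2079]); }
translate([100, 4255, 0]) cube([3020, 246, 2750]);
translate([100, 597, 0]) cube([246, 3658, 2750]);
translate([2874, 597, 0]) cube([246, 3658, 2750]);


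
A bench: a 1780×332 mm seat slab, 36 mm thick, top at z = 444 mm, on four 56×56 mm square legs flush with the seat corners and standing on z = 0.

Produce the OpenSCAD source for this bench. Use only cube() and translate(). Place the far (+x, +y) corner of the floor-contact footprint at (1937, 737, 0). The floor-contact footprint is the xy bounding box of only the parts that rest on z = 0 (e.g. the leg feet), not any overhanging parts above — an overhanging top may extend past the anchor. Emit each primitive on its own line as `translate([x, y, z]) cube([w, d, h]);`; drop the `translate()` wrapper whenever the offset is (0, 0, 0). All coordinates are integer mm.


translate([157, 405, 408]) cube([1780, 332, 36]);
translate([157, 405, 0]) cube([56, 56, 408]);
translate([157, 681, 0]) cube([56, 56, 408]);
translate([1881, 405, 0]) cube([56, 56, 408]);
translate([1881, 681, 0]) cube([56, 56, 408]);


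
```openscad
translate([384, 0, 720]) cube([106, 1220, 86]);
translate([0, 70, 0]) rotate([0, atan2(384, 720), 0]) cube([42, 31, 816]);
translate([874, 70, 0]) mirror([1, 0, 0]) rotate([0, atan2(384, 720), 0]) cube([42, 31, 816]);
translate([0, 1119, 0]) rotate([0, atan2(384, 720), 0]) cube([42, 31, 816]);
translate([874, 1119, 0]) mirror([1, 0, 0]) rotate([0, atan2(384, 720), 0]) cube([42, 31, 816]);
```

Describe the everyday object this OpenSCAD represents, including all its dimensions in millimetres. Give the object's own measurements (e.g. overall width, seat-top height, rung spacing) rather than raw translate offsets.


A sawhorse. A 106×1220×86 mm beam (x, y, z) sits on two A-frame leg pairs. Each pair is two raked legs of 42×31 mm section (31 mm along y) splaying symmetrically in x. Each leg rises 720 mm vertically over 384 mm of horizontal reach and is 816 mm long along its own axis. Every leg's outer bottom edge rests on the floor and its outer top edge meets a bottom edge of the beam — the left legs (tilting toward +x) meet the beam's −x bottom edge, the right legs (their mirror images, tilting toward −x) meet its +x bottom edge — so the leg tops tuck under the beam, the beam's underside is 720 mm above the floor, and the feet are 874 mm apart outside-to-outside with the beam centred between them. The two leg pairs are set in 70 mm from either end of the beam.


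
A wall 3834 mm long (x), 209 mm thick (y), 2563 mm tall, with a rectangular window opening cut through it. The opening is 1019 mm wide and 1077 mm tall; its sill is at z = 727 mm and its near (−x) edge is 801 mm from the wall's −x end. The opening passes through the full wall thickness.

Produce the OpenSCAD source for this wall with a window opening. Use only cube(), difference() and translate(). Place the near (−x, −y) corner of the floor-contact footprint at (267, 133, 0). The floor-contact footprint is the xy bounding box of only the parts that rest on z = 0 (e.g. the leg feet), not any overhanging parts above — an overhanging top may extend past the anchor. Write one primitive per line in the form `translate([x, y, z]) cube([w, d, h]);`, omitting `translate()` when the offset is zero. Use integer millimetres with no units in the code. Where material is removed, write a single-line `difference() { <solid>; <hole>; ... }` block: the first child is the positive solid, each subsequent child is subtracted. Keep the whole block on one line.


difference() { translate([267, 133, 0]) cube([3834, 209, 2563]); translate([1068, 133, 727]) cube([1019, 209, 1077]); }


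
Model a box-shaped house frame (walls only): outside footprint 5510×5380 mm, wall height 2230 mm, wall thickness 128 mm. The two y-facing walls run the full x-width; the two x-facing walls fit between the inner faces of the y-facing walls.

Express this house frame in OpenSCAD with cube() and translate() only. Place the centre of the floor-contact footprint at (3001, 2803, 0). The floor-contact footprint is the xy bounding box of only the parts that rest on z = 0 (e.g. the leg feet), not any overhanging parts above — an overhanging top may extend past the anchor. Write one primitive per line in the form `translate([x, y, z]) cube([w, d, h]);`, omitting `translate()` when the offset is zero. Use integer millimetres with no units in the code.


translate([246, 113, 0]) cube([5510, 128, 2230]);
translate([246, 5365, 0]) cube([5510, 128, 2230]);
translate([246, 241, 0]) cube([128, 5124, 2230]);
translate([5628, 241, 0]) cube([128, 5124, 2230]);


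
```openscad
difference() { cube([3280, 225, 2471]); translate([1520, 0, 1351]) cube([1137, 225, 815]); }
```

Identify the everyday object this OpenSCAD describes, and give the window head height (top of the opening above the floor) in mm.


A wall with a window opening. The window head height is 2166 mm.

A wall with a rectangular opening subtracted — a window. Sill at z = 1351, opening 815 mm tall, so the head is at 1351 + 815 = 2166 mm.


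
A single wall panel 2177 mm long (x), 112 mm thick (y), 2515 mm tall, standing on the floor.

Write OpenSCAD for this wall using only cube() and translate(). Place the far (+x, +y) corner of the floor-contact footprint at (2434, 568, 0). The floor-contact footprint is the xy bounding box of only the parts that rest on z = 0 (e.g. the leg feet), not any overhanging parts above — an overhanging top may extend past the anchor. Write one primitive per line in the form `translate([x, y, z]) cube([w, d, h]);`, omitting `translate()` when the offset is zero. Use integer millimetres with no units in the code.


translate([257, 456, 0]) cube([2177, 112, 2515]);


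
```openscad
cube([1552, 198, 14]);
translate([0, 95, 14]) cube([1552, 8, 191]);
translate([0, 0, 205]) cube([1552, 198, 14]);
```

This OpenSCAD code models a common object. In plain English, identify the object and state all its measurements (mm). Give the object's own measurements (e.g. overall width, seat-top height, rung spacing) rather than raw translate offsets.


An I-beam lying along x, 1552 mm long. Overall section height 219 mm. Two flanges 198 mm wide (y) and 14 mm thick, one on the floor and one at the top; a web 8 mm thick runs between them, centred on the flange width.


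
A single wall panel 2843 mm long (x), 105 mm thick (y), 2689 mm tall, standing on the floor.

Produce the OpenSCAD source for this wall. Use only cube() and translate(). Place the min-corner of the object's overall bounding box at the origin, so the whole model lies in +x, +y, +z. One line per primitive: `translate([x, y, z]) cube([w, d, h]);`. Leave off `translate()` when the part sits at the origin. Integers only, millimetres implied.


cube([2843, 105, 2689]);


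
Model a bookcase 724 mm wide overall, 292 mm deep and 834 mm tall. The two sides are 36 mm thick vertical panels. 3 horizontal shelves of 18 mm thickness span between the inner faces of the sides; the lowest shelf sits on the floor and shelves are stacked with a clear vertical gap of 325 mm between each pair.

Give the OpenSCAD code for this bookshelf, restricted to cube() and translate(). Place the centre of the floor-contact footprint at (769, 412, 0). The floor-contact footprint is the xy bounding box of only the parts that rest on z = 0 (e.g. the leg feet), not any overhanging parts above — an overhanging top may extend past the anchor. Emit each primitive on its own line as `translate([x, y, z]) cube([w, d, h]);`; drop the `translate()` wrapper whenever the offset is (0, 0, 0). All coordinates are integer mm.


translate([407, 266, 0]) cube([36, 292, 834]);
translate([1095, 266, 0]) cube([36, 292, 834]);
translate([443, 266, 0]) cube([652, 292, 18]);
translate([443, 266, 343]) cube([652, 292, 18]);
translate([443, 266, 686]) cube([652, 292, 18]);


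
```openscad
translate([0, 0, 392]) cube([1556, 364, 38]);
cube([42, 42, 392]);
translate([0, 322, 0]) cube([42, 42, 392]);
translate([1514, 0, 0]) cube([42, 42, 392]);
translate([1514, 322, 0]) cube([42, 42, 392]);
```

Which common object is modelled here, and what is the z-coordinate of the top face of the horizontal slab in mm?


A bench. The seat-top height is 430 mm.

A long slab on four corner posts — a bench. The slab sits at z = 392 with thickness 38, so the top is 392 + 38 = 430 mm.


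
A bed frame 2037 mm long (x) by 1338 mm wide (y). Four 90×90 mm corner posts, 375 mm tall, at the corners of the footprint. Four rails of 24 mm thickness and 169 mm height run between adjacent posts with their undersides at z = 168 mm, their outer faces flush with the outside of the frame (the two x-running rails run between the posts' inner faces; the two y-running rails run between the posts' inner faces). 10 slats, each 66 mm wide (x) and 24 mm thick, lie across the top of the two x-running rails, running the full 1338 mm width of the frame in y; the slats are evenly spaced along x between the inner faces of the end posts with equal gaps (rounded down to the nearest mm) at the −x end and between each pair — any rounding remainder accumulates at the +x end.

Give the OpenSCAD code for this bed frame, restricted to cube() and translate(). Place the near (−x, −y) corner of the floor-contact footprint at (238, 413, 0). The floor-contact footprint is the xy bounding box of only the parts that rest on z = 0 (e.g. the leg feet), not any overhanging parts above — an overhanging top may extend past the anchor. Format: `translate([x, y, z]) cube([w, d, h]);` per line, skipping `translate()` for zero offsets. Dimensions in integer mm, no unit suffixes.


// slat z = rail_z + rail_h = 168 + 169 = 337
// slat gap = ⌊(1857 − 10·66) / 11⌋ = 108
translate([238, 413, 0]) cube([90, 90, 375]);
translate([238, 1661, 0]) cube([90, 90, 375]);
translate([2185, 413, 0]) cube([90, 90, 375]);
translate([2185, 1661, 0]) cube([90, 90, 375]);
translate([328, 413, 168]) cube([1857, 24, 169]);
translate([328, 1727, 168]) cube([1857, 24, 169]);
translate([238, 503, 168]) cube([24, 1158, 169]);
translate([2251, 503, 168]) cube([24, 1158, 169]);
translate([436, 413, 337]) cube([66, 1338, 24]);
translate([610, 413, 337]) cube([66, 1338, 24]);
translate([784, 413, 337]) cube([66, 1338, 24]);
translate([958, 413, 337]) cube([66, 1338, 24]);
translate([1132, 413, 337]) cube([66, 1338, 24]);
translate([1306, 413, 337]) cube([66, 1338, 24]);
translate([1480, 413, 337]) cube([66, 1338, 24]);
translate([1654, 413, 337]) cube([66, 1338, 24]);
translate([1828, 413, 337]) cube([66, 1338, 24]);
translate([2002, 413, 337]) cube([66, 1338, 24]);


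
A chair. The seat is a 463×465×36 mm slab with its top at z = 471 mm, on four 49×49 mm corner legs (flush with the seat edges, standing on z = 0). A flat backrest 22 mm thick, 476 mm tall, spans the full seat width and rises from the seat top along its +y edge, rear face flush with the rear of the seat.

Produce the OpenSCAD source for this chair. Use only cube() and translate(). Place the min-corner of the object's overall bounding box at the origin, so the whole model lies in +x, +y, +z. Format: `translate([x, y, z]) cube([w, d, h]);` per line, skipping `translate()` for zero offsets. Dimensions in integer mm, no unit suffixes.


translate([0, 0, 435]) cube([463, 465, 36]);
cube([49, 49, 435]);
translate([414, 0, 0]) cube([49, 49, 435]);
translate([0, 416, 0]) cube([49, 49, 435]);
translate([414, 416, 0]) cube([49, 49, 435]);
translate([0, 443, 471]) cube([463, 22, 476]);


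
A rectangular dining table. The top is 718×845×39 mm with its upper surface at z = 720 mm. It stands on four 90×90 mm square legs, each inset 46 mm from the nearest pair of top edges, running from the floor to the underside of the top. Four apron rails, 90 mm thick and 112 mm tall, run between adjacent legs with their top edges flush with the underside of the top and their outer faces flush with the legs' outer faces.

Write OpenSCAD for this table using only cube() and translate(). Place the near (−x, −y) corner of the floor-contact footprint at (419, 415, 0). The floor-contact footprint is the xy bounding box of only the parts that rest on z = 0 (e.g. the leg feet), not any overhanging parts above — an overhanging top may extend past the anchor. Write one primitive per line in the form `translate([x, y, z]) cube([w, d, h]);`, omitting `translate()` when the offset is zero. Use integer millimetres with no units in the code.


translate([373, 369, 681]) cube([718, 845, 39]);
translate([419, 415, 0]) cube([90, 90, 681]);
translate([955, 415, 0]) cube([90, 90, 681]);
translate([419, 1078, 0]) cube([90, 90, 681]);
translate([955, 1078, 0]) cube([90, 90, 681]);
translate([509, 415, 569]) cube([446, 90, 112]);
translate([509, 1078, 569]) cube([446, 90, 112]);
translate([419, 505, 569]) cube([90, 573, 112]);
translate([955, 505, 569]) cube([90, 573, 112]);


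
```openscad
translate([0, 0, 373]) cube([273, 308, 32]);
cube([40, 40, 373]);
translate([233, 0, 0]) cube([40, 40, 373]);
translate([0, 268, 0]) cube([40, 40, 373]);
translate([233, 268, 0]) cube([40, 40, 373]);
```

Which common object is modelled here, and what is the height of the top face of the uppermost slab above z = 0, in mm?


A stool. The seat height is 405 mm.

A 273×308×32 slab at z = 373 on four corner posts — a stool. The seat top is 373 + 32 = 405 mm.


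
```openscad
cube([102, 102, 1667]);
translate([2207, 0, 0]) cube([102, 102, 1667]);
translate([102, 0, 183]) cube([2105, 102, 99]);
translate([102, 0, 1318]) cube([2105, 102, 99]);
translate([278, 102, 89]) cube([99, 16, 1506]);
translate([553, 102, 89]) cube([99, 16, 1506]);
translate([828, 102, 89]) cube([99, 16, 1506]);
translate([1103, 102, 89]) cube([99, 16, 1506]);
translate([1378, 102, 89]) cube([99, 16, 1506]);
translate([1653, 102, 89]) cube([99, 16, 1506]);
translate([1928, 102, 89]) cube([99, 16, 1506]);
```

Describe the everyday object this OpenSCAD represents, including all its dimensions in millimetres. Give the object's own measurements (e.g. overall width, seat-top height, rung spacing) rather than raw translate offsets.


A fence section. Two 102×102 mm posts, 1667 mm tall, stand on the floor with a clear span of 2105 mm between their inner faces. Two horizontal rails of 102×99 mm section span the gap between the posts with their undersides at z = 183 mm and z = 1318 mm, flush with the posts' −y face. 7 pickets, each 99 mm wide, 16 mm thick and 1506 mm tall, are fixed to the +y face of the rails with their bottoms at z = 89 mm, spaced across the span with a 176 mm gap after the −x post and between neighbouring pickets, with 180 mm left before the +x post.


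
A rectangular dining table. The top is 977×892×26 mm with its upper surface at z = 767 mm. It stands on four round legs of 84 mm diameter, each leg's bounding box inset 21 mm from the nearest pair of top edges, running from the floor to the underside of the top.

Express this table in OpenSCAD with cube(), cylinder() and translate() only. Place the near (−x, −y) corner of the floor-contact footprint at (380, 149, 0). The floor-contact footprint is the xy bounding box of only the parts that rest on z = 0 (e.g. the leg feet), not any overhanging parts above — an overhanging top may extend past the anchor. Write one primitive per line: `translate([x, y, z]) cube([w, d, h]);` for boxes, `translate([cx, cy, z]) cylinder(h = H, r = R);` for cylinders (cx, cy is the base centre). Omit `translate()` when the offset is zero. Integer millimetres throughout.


// leg_h = 767 - 26 = 741
translate([359, 128, 741]) cube([977, 892, 26]);
translate([422, 191, 0]) cylinder(h = 741, r = 42);
translate([1273, 191, 0]) cylinder(h = 741, r = 42);
translate([422, 957, 0]) cylinder(h = 741, r = 42);
translate([1273, 957, 0]) cylinder(h = 741, r = 42);


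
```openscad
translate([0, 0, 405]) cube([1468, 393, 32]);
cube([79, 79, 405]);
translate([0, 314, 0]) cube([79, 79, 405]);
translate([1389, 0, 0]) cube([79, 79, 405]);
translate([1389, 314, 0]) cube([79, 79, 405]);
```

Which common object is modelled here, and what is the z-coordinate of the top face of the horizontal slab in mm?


A bench. The seat-top height is 437 mm.

A long slab on four corner posts — a bench. The slab sits at z = 405 with thickness 32, so the top is 405 + 32 = 437 mm.


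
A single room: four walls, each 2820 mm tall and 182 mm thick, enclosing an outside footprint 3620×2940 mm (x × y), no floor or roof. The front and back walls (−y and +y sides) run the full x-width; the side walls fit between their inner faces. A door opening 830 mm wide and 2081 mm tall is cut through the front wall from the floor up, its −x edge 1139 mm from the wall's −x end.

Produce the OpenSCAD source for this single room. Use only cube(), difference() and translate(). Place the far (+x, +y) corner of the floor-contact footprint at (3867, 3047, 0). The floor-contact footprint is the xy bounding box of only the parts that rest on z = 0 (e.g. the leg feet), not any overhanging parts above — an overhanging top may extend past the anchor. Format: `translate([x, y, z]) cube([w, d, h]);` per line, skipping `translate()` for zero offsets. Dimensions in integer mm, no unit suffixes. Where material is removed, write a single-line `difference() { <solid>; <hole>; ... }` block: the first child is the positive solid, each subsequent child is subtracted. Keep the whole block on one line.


difference() { translate([247, 107, 0]) cube([3620, 182, 2820]); translate([1386, 107, 0]) cube([830, 182, 2081]); }
translate([247, 2865, 0]) cube([3620, 182, 2820]);
translate([247, 289, 0]) cube([182, 2576, 2820]);
translate([3685, 289, 0]) cube([182, 2576, 2820]);


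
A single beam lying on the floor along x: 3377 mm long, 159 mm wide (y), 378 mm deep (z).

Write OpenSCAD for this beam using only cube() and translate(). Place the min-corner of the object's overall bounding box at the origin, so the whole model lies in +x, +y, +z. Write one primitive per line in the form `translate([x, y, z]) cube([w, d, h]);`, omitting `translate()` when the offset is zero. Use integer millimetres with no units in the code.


cube([3377, 159, 378]);


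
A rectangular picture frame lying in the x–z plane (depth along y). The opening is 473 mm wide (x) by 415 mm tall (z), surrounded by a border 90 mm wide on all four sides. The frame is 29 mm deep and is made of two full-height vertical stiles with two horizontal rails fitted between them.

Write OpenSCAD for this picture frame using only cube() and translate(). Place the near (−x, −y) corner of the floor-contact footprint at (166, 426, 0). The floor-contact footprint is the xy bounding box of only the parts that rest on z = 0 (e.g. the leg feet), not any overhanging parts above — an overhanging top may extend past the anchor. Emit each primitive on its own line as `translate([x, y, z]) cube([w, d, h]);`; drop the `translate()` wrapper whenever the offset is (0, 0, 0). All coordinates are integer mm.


translate([166, 426, 0]) cube([90, 29, 595]);
translate([729, 426, 0]) cube([90, 29, 595]);
translate([256, 426, 0]) cube([473, 29, 90]);
translate([256, 426, 505]) cube([473, 29, 90]);


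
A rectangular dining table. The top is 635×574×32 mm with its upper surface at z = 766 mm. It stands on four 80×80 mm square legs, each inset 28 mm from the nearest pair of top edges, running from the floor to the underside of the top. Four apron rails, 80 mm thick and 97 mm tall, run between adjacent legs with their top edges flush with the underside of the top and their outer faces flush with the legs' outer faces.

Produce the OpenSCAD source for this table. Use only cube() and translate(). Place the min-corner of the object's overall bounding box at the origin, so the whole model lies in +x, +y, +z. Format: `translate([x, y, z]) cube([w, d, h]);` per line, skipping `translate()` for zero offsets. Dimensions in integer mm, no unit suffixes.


// leg_h = 766 - 32 = 734
// apron z = 734 - 97 = 637
translate([0, 0, 734]) cube([635, 574, 32]);
translate([28, 28, 0]) cube([80, 80, 734]);
translate([527, 28, 0]) cube([80, 80, 734]);
translate([28, 466, 0]) cube([80, 80, 734]);
translate([527, 466, 0]) cube([80, 80, 734]);
translate([108, 28, 637]) cube([419, 80, 97]);
translate([108, 466, 637]) cube([419, 80, 97]);
translate([28, 108, 637]) cube([80, 358, 97]);
translate([527, 108, 637]) cube([80, 358, 97]);


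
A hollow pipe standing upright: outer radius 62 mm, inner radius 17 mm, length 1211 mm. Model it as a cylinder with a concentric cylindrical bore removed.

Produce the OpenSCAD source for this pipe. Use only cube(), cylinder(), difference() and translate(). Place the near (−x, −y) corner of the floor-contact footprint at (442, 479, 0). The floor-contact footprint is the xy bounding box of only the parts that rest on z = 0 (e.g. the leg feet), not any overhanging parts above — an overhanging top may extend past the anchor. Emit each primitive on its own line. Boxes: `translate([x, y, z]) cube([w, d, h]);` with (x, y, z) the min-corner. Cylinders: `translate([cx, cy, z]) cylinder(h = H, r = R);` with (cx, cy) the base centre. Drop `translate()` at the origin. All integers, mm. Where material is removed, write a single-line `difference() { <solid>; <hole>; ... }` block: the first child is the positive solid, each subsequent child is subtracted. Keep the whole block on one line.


difference() { translate([504, 541, 0]) cylinder(h = 1211, r = 62); translate([504, 541, 0]) cylinder(h = 1211, r = 17); }


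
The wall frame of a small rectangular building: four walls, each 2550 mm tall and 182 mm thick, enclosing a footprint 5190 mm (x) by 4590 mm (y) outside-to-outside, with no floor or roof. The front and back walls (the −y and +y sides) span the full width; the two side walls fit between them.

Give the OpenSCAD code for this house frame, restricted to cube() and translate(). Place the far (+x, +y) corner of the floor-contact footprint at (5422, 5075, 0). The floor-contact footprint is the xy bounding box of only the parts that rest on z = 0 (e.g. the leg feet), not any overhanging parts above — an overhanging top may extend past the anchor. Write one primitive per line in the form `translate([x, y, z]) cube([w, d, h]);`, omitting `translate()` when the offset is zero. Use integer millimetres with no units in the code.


translate([232, 485, 0]) cube([5190, 182, 2550]);
translate([232, 4893, 0]) cube([5190, 182, 2550]);
translate([232, 667, 0]) cube([182, 4226, 2550]);
translate([5240, 667, 0]) cube([182, 4226, 2550]);


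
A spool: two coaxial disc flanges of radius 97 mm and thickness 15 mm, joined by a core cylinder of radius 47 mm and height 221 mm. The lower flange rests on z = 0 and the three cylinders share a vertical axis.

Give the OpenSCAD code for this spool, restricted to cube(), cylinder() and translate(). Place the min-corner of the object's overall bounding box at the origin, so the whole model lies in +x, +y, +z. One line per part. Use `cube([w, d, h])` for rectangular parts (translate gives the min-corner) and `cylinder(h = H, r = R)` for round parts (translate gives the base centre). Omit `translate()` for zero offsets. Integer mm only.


translate([97, 97, 0]) cylinder(h = 15, r = 97);
translate([97, 97, 15]) cylinder(h = 221, r = 47);
translate([97, 97, 236]) cylinder(h = 15, r = 97);


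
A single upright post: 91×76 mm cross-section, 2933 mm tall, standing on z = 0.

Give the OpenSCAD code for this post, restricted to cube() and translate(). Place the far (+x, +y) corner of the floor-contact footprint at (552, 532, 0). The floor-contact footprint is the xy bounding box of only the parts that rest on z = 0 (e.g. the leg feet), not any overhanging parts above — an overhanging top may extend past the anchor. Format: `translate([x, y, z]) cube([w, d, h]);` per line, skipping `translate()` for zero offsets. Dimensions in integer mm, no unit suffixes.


translate([461, 456, 0]) cube([91, 76, 2933]);


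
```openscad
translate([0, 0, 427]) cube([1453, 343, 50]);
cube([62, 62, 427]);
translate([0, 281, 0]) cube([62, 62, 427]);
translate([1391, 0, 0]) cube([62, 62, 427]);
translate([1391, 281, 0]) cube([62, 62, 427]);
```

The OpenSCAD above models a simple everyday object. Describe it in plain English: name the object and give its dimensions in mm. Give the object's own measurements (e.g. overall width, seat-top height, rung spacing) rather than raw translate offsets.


A bench: a 1453×343 mm seat slab, 50 mm thick, top at z = 477 mm, on four 62×62 mm square legs flush with the seat corners and standing on z = 0.


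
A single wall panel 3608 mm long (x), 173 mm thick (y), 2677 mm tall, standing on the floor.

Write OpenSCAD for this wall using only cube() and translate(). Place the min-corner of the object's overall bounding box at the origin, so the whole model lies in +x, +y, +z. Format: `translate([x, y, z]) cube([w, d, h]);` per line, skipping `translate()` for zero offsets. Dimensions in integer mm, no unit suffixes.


cube([3608, 173, 2677]);


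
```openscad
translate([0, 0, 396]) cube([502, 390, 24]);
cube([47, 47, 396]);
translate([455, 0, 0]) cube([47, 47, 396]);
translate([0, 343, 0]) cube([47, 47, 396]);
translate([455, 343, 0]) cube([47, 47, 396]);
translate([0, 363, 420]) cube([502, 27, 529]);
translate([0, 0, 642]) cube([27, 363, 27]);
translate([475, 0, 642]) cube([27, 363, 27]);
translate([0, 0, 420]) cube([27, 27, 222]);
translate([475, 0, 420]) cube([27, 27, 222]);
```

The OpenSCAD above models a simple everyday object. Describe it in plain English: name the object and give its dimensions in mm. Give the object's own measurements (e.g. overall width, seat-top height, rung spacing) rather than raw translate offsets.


A chair. The seat is a 502×390×24 mm slab with its top at z = 420 mm, on four 47×47 mm corner legs (flush with the seat edges, standing on z = 0). A flat backrest 27 mm thick, 529 mm tall, spans the full seat width and rises from the seat top along its +y edge, rear face flush with the rear of the seat. Two armrests of 27×27 mm section run along each side from the seat's front edge to the front of the backrest, top faces 249 mm above the seat top and outer faces flush with the seat's x-edges; a 27×27 mm post under the front of each armrest stands on the seat at the front corner.
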